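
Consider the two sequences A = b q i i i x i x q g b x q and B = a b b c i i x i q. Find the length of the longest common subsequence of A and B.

6

Backtracking the LCS table gives one alignment: b (A1,B3) → i (A4,B5) → i (A5,B6) → x (A6,B7) → i (A7,B8) → q (A13,B9).
So the longest common subsequence has length 6.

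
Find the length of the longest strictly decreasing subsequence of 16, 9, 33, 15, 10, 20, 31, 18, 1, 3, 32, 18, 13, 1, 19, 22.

One longest decreasing subsequence is 16, 15, 10, 3, 1 (positions 1,4,5,10,14), of length 5; no longer one exists.

5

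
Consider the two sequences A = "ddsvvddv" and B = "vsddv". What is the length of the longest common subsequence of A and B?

A longest common subsequence is sddv (length 4); the LCS DP confirms no longer common subsequence exists.

4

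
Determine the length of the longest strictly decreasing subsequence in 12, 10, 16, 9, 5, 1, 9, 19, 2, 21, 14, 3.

Let dp[i] be the longest decreasing subsequence ending at position i. Then dp = [1, 2, 1, 3, 4, 5, 3, 1, 5, 1, 2, 5].
The maximum is 5; one witness is 12, 10, 9, 5, 1 at positions 1,2,4,5,6.

5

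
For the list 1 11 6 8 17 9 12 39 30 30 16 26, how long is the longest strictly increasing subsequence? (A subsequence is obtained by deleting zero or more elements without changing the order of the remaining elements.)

7

Scanning left to right, the best length ending at each element is: 1→1, 11→2, 6→2, 8→3, 17→4, 9→4, 12→5, 39→6, 30→6, 30→6, 16→6, 26→7.
So the longest increasing subsequence has length 7, e.g. 1, 6, 8, 9, 12, 16, 26.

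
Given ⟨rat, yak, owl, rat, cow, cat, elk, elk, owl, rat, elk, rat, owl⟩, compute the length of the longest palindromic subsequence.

Using dp[i][j] = 2 + dp[i+1][j−1] if the ends match, else max(dp[i+1][j], dp[i][j−1]):
dp[1][13] = 7. A witness is owl rat elk rat elk rat owl at positions 3,4,7,10,11,12,13.

7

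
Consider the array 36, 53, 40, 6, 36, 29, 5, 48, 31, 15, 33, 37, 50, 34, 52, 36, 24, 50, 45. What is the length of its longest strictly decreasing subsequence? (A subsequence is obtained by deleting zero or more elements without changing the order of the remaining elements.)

Let dp[i] be the longest decreasing subsequence ending at position i. Then dp = [1, 1, 2, 3, 3, 4, 5, 2, 4, 5, 4, 3, 2, 4, 2, 4, 5, 3, 4].
The maximum is 5; one witness is 53, 40, 36, 29, 5 at positions 2,3,5,6,7.

5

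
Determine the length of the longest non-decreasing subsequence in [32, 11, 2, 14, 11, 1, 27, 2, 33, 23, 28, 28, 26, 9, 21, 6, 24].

5

Let dp[i] be the longest non-decreasing subsequence ending at position i. Then dp = [1, 1, 1, 2, 2, 1, 3, 2, 4, 3, 4, 5, 4, 3, 4, 3, 5].
The maximum is 5; one witness is 11, 14, 27, 28, 28 at positions 2,4,7,11,12.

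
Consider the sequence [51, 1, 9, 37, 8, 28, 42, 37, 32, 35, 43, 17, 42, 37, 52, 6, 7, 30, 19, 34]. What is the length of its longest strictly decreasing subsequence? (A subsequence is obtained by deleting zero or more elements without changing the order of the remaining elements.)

6

Scanning left to right, the best length ending at each element is: 51→1, 1→2, 9→2, 37→2, 8→3, 28→3, 42→2, 37→3, 32→4, 35→4, 43→2, 17→5, 42→3, 37→4, 52→1, 6→6, 7→6, 30→5, 19→6, 34→5.
So the longest decreasing subsequence has length 6, e.g. 51, 42, 37, 32, 17, 6.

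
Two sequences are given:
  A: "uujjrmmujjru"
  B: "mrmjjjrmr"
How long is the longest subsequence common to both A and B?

5

Backtracking the LCS table gives one alignment: j (A3,B5) → j (A4,B6) → r (A5,B7) → m (A7,B8) → r (A11,B9).
So the longest common subsequence has length 5.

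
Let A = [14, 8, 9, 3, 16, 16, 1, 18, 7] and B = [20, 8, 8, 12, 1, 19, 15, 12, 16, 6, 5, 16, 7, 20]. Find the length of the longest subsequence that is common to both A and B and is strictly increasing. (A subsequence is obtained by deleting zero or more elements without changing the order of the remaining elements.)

For each value that appears in both, track the longest common increasing run ending there.
The best achievable length is 2; one witness is 8, 16 (A-positions 2,5, B-positions 2,9).

2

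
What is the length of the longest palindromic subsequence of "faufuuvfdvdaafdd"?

Using dp[i][j] = 2 + dp[i+1][j−1] if the ends match, else max(dp[i+1][j], dp[i][j−1]):
dp[1][16] = 8. A witness is fafuufaf at positions 1,2,4,5,6,8,13,14.

8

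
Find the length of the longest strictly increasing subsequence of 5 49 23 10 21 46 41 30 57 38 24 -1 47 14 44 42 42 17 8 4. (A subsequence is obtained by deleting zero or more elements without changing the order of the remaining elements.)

Scanning left to right, the best length ending at each element is: 5→1, 49→2, 23→2, 10→2, 21→3, 46→4, 41→4, 30→4, 57→5, 38→5, 24→4, -1→1, 47→6, 14→3, 44→6, 42→6, 42→6, 17→4, 8→2, 4→2.
So the longest increasing subsequence has length 6, e.g. 5, 10, 21, 30, 38, 47.

6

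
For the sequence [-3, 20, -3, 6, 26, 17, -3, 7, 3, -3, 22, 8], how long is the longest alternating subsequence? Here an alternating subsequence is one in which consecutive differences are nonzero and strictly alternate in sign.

9

Track the best alternating length ending on an up-step vs a down-step at each position: up/down = 1/1, 2/1, 1/3, 4/3, 4/1, 4/5, 1/5, 6/5, 6/7, 1/7, 8/5, 8/9.
The maximum over both is 9; one such subsequence is -3, 20, -3, 6, -3, 7, 3, 22, 8.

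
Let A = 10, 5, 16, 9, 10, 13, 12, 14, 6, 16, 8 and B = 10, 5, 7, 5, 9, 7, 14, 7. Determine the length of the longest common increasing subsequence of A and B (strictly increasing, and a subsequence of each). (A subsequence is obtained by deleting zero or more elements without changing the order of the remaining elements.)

For each value that appears in both, track the longest common increasing run ending there.
The best achievable length is 3; one witness is 5, 9, 14 (A-positions 2,4,8, B-positions 2,5,7).

3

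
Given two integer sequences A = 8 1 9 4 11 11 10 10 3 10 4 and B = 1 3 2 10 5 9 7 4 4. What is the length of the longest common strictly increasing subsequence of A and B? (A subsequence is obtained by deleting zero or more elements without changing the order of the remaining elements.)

A longest common strictly increasing subsequence is 1, 3, 10 (length 3); it appears in order in both A and B, and no longer such subsequence exists.

3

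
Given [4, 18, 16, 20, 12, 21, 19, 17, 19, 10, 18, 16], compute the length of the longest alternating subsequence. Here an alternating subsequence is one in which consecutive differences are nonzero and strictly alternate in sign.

Track the best alternating length ending on an up-step vs a down-step at each position: up/down = 1/1, 2/1, 2/3, 4/1, 2/5, 6/1, 6/7, 6/7, 8/7, 2/9, 10/9, 10/11.
The maximum over both is 11; one such subsequence is 4, 18, 16, 20, 12, 21, 17, 19, 10, 18, 16.

11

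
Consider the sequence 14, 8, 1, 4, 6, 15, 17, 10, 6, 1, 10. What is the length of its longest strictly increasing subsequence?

Scanning left to right, the best length ending at each element is: 14→1, 8→1, 1→1, 4→2, 6→3, 15→4, 17→5, 10→4, 6→3, 1→1, 10→4.
So the longest increasing subsequence has length 5, e.g. 1, 4, 6, 15, 17.

5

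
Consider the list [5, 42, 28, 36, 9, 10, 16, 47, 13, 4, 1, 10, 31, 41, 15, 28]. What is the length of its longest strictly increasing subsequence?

6

One longest increasing subsequence is 5, 9, 10, 16, 31, 41 (positions 1,5,6,7,13,14), of length 6; no longer one exists.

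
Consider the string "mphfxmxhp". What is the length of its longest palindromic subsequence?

7

One longest palindromic subsequence is phxmxhp (positions 2,3,5,6,7,8,9); it reads the same forward and backward, and the interval DP gives dp[1][9] = 7.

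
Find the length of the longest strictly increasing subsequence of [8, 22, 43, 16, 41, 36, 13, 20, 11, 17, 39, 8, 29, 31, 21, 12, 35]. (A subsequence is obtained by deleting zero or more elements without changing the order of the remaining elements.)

6

Scanning left to right, the best length ending at each element is: 8→1, 22→2, 43→3, 16→2, 41→3, 36→3, 13→2, 20→3, 11→2, 17→3, 39→4, 8→1, 29→4, 31→5, 21→4, 12→3, 35→6.
So the longest increasing subsequence has length 6, e.g. 8, 16, 20, 29, 31, 35.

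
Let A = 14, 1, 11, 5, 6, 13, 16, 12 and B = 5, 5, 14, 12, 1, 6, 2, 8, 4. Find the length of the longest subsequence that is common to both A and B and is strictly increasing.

2

For each value that appears in both, track the longest common increasing run ending there.
The best achievable length is 2; one witness is 5, 12 (A-positions 4,8, B-positions 1,4).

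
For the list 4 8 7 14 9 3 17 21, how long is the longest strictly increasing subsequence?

Scanning left to right, the best length ending at each element is: 4→1, 8→2, 7→2, 14→3, 9→3, 3→1, 17→4, 21→5.
So the longest increasing subsequence has length 5, e.g. 4, 8, 14, 17, 21.

5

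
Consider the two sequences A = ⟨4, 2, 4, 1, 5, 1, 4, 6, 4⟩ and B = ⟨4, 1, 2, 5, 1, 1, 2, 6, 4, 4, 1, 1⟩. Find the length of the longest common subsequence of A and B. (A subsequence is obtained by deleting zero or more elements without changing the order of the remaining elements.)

Backtracking the LCS table gives one alignment: 4 (A1,B1) → 2 (A2,B3) → 1 (A4,B5) → 1 (A6,B6) → 4 (A7,B9) → 4 (A9,B10).
So the longest common subsequence has length 6.

6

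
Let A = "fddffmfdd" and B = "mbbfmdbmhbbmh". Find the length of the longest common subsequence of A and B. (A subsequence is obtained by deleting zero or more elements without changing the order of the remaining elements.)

3

Backtracking the LCS table gives one alignment: f (A1,B4) → d (A2,B6) → m (A6,B12).
So the longest common subsequence has length 3.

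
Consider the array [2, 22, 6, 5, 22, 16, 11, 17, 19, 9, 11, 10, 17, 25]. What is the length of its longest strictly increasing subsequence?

6

Let dp[i] be the longest increasing subsequence ending at position i. Then dp = [1, 2, 2, 2, 3, 3, 3, 4, 5, 3, 4, 4, 5, 6].
The maximum is 6; one witness is 2, 6, 16, 17, 19, 25 at positions 1,3,6,8,9,14.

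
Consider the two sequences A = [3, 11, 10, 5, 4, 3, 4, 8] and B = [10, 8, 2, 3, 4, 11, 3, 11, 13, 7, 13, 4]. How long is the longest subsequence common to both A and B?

4

A longest common subsequence is 3, 11, 3, 4 (length 4); the LCS DP confirms no longer common subsequence exists.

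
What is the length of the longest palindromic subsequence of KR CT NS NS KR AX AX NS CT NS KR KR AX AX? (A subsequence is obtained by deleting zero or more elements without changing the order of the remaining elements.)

8

Using dp[i][j] = 2 + dp[i+1][j−1] if the ends match, else max(dp[i+1][j], dp[i][j−1]):
dp[1][14] = 8. A witness is KR NS NS AX AX NS NS KR at positions 1,3,4,6,7,8,10,12.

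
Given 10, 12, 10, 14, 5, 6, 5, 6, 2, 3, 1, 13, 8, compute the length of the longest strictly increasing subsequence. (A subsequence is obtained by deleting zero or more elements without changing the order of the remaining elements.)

3

One longest increasing subsequence is 10, 12, 14 (positions 1,2,4), of length 3; no longer one exists.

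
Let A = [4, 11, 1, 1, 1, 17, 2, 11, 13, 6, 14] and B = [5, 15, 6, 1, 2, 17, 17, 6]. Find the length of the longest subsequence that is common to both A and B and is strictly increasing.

3

A longest common strictly increasing subsequence is 1, 2, 6 (length 3); it appears in order in both A and B, and no longer such subsequence exists.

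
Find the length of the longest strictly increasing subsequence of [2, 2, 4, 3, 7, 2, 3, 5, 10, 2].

4

Scanning left to right, the best length ending at each element is: 2→1, 2→1, 4→2, 3→2, 7→3, 2→1, 3→2, 5→3, 10→4, 2→1.
So the longest increasing subsequence has length 4, e.g. 2, 4, 7, 10.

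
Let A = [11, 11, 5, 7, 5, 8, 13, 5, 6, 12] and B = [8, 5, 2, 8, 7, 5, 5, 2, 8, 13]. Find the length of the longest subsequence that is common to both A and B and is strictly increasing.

4

A longest common strictly increasing subsequence is 5, 7, 8, 13 (length 4); it appears in order in both A and B, and no longer such subsequence exists.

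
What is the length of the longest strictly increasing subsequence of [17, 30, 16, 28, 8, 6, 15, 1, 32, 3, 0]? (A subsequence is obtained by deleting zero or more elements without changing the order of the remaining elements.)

3

One longest increasing subsequence is 17, 30, 32 (positions 1,2,9), of length 3; no longer one exists.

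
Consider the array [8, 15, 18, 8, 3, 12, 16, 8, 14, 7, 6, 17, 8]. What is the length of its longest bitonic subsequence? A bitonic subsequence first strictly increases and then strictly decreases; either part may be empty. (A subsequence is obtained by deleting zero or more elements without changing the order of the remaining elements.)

7

Let inc[i] be the LIS ending at i and dec[i] the longest strictly decreasing subsequence starting at i. inc = [1, 2, 3, 1, 1, 2, 3, 2, 3, 2, 2, 4, 3], dec = [3, 5, 5, 3, 1, 4, 4, 3, 3, 2, 1, 2, 1].
max_i inc[i]+dec[i]−1 = 7, with one witness 8, 15, 18, 16, 14, 7, 6.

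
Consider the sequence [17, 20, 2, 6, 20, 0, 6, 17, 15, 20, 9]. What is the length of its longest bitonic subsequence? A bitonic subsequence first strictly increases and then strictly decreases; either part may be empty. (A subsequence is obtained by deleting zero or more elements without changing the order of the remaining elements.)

Let inc[i] be the LIS ending at i and dec[i] the longest strictly decreasing subsequence starting at i. inc = [1, 2, 1, 2, 3, 1, 2, 3, 3, 4, 3], dec = [3, 4, 2, 2, 4, 1, 1, 3, 2, 2, 1].
max_i inc[i]+dec[i]−1 = 6, with one witness 2, 6, 20, 17, 15, 9.

6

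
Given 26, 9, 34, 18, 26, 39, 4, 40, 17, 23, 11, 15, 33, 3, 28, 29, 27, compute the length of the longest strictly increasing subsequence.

5

Let dp[i] be the longest increasing subsequence ending at position i. Then dp = [1, 1, 2, 2, 3, 4, 1, 5, 2, 3, 2, 3, 4, 1, 4, 5, 4].
The maximum is 5; one witness is 9, 18, 26, 39, 40 at positions 2,4,5,6,8.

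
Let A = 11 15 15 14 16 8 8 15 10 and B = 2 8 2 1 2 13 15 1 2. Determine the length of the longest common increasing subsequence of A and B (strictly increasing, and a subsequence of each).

For each value that appears in both, track the longest common increasing run ending there.
The best achievable length is 2; one witness is 8, 15 (A-positions 6,8, B-positions 2,7).

2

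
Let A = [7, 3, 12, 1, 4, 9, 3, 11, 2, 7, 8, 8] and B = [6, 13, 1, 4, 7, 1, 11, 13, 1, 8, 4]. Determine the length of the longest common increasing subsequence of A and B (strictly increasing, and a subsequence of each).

A longest common strictly increasing subsequence is 1, 4, 7, 8 (length 4); it appears in order in both A and B, and no longer such subsequence exists.

4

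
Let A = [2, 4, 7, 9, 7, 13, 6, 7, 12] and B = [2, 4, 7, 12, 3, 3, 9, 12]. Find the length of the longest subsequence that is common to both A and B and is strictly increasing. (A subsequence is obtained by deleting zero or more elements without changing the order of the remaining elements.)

5

A longest common strictly increasing subsequence is 2, 4, 7, 9, 12 (length 5); it appears in order in both A and B, and no longer such subsequence exists.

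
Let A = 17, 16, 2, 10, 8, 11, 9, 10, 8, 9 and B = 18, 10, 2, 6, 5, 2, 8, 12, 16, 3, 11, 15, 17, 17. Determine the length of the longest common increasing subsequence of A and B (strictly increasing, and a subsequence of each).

3

For each value that appears in both, track the longest common increasing run ending there.
The best achievable length is 3; one witness is 2, 8, 11 (A-positions 3,5,6, B-positions 3,7,11).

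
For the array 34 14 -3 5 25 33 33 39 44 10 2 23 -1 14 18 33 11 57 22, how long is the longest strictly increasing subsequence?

7

Scanning left to right, the best length ending at each element is: 34→1, 14→1, -3→1, 5→2, 25→3, 33→4, 33→4, 39→5, 44→6, 10→3, 2→2, 23→4, -1→2, 14→4, 18→5, 33→6, 11→4, 57→7, 22→6.
So the longest increasing subsequence has length 7, e.g. -3, 5, 25, 33, 39, 44, 57.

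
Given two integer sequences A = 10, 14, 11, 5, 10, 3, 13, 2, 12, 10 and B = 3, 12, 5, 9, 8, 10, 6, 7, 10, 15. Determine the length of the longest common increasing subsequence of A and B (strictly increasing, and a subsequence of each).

For each value that appears in both, track the longest common increasing run ending there.
The best achievable length is 2; one witness is 3, 12 (A-positions 6,9, B-positions 1,2).

2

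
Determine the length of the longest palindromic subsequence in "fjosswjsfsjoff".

9

Using dp[i][j] = 2 + dp[i+1][j−1] if the ends match, else max(dp[i+1][j], dp[i][j−1]):
dp[1][14] = 9. A witness is fojsfsjof at positions 1,3,7,8,9,10,11,12,14.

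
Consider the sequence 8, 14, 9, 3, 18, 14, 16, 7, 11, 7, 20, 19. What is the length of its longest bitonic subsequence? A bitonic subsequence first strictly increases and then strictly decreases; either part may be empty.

6

Let inc[i] be the LIS ending at i and dec[i] the longest strictly decreasing subsequence starting at i. inc = [1, 2, 2, 1, 3, 3, 4, 2, 3, 2, 5, 5], dec = [2, 3, 2, 1, 4, 3, 3, 1, 2, 1, 2, 1].
max_i inc[i]+dec[i]−1 = 6, with one witness 8, 14, 18, 16, 11, 7.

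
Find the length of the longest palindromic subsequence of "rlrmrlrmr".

One longest palindromic subsequence is rmrlrmr (positions 1,4,5,6,7,8,9); it reads the same forward and backward, and the interval DP gives dp[1][9] = 7.

7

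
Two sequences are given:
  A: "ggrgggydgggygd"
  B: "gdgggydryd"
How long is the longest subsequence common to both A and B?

Backtracking the LCS table gives one alignment: g (A1,B1) → g (A4,B3) → g (A5,B4) → g (A6,B5) → y (A7,B6) → d (A8,B7) → y (A12,B9) → d (A14,B10).
So the longest common subsequence has length 8.

8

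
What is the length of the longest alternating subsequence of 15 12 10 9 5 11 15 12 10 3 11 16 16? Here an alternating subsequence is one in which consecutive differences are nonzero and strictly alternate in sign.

5

Track the best alternating length ending on an up-step vs a down-step at each position: up/down = 1/1, 1/2, 1/2, 1/2, 1/2, 3/2, 3/1, 3/4, 3/4, 1/4, 5/4, 5/1, 5/1.
The maximum over both is 5; one such subsequence is 15, 10, 11, 10, 11.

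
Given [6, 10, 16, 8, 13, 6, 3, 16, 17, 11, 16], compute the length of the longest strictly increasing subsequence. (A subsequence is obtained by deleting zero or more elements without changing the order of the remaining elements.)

Scanning left to right, the best length ending at each element is: 6→1, 10→2, 16→3, 8→2, 13→3, 6→1, 3→1, 16→4, 17→5, 11→3, 16→4.
So the longest increasing subsequence has length 5, e.g. 6, 10, 13, 16, 17.

5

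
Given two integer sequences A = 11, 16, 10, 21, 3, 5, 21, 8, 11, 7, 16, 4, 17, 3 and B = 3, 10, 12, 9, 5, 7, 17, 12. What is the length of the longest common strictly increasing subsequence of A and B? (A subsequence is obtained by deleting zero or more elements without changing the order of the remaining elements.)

A longest common strictly increasing subsequence is 3, 5, 7, 17 (length 4); it appears in order in both A and B, and no longer such subsequence exists.

4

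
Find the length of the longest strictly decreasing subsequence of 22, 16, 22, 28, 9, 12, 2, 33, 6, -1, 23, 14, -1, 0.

5

Let dp[i] be the longest decreasing subsequence ending at position i. Then dp = [1, 2, 1, 1, 3, 3, 4, 1, 4, 5, 2, 3, 5, 5].
The maximum is 5; one witness is 22, 16, 9, 2, -1 at positions 1,2,5,7,10.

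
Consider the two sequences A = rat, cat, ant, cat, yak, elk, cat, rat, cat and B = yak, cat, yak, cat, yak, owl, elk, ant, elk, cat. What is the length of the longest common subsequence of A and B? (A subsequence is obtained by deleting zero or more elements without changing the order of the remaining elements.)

5

A longest common subsequence is cat, cat, yak, elk, cat (length 5); the LCS DP confirms no longer common subsequence exists.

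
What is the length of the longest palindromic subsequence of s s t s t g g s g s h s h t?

8

One longest palindromic subsequence is sssggsss (positions 1,2,4,6,7,8,10,12); it reads the same forward and backward, and the interval DP gives dp[1][14] = 8.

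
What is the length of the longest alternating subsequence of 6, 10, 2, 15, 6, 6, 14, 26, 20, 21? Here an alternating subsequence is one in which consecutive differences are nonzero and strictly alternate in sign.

8

A longest alternating subsequence is 6, 10, 2, 15, 6, 26, 20, 21 (positions 1,2,3,4,5,8,9,10); its 7 consecutive differences strictly alternate in sign, and length 8 is optimal.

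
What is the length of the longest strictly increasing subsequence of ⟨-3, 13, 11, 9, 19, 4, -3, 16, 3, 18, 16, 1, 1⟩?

4

Let dp[i] be the longest increasing subsequence ending at position i. Then dp = [1, 2, 2, 2, 3, 2, 1, 3, 2, 4, 3, 2, 2].
The maximum is 4; one witness is -3, 13, 16, 18 at positions 1,2,8,10.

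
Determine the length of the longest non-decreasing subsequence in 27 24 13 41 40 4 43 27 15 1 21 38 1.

4

One longest non-decreasing subsequence is 13, 15, 21, 38 (positions 3,9,11,12), of length 4; no longer one exists.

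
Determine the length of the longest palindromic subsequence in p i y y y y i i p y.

8

One longest palindromic subsequence is piyyyyip (positions 1,2,3,4,5,6,8,9); it reads the same forward and backward, and the interval DP gives dp[1][10] = 8.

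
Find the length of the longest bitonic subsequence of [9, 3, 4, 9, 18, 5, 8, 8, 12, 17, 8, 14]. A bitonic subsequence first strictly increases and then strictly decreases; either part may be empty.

One longest bitonic subsequence is 3, 4, 5, 8, 12, 17, 14 (positions 2,3,6,7,9,10,12): it rises to 17 then falls. Length 7 is optimal.

7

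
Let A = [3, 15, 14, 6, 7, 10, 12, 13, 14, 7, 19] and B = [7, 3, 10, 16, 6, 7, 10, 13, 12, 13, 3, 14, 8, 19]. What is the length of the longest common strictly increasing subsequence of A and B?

8

A longest common strictly increasing subsequence is 3, 6, 7, 10, 12, 13, 14, 19 (length 8); it appears in order in both A and B, and no longer such subsequence exists.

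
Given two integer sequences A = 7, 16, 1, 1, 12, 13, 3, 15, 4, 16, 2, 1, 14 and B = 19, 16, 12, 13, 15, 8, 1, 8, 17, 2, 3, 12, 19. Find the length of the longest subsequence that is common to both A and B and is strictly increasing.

3

A longest common strictly increasing subsequence is 12, 13, 15 (length 3); it appears in order in both A and B, and no longer such subsequence exists.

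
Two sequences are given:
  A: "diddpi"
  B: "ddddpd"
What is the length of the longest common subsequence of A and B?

4

A longest common subsequence is dddp (length 4); the LCS DP confirms no longer common subsequence exists.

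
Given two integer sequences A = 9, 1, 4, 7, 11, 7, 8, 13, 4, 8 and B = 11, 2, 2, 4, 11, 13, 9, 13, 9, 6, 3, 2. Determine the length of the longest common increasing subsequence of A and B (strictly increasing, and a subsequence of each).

A longest common strictly increasing subsequence is 4, 11, 13 (length 3); it appears in order in both A and B, and no longer such subsequence exists.

3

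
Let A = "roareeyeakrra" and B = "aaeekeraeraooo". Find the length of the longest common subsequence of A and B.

7

A longest common subsequence is aeeeara (length 7); the LCS DP confirms no longer common subsequence exists.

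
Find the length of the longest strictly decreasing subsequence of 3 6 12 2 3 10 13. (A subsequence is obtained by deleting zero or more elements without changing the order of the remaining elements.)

2

Scanning left to right, the best length ending at each element is: 3→1, 6→1, 12→1, 2→2, 3→2, 10→2, 13→1.
So the longest decreasing subsequence has length 2, e.g. 3, 2.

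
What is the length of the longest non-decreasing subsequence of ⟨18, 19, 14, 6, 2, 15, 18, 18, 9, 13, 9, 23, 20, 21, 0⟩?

One longest non-decreasing subsequence is 14, 15, 18, 18, 20, 21 (positions 3,6,7,8,13,14), of length 6; no longer one exists.

6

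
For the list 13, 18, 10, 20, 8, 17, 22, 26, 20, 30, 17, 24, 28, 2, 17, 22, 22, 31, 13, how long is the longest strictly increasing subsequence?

One longest increasing subsequence is 13, 18, 20, 22, 26, 30, 31 (positions 1,2,4,7,8,10,18), of length 7; no longer one exists.

7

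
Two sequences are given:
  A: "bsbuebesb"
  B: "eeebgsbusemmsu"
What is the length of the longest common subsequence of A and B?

A longest common subsequence is bsbues (length 6); the LCS DP confirms no longer common subsequence exists.

6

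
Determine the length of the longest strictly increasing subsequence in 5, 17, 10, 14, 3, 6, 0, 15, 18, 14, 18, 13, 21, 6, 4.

6

Let dp[i] be the longest increasing subsequence ending at position i. Then dp = [1, 2, 2, 3, 1, 2, 1, 4, 5, 3, 5, 3, 6, 2, 2].
The maximum is 6; one witness is 5, 10, 14, 15, 18, 21 at positions 1,3,4,8,9,13.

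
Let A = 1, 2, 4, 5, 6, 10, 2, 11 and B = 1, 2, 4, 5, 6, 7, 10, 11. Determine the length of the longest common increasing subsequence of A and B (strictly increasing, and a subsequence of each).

For each value that appears in both, track the longest common increasing run ending there.
The best achievable length is 7; one witness is 1, 2, 4, 5, 6, 10, 11 (A-positions 1,2,3,4,5,6,8, B-positions 1,2,3,4,5,7,8).

7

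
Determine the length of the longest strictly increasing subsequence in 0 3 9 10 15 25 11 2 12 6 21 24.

One longest increasing subsequence is 0, 3, 9, 10, 11, 12, 21, 24 (positions 1,2,3,4,7,9,11,12), of length 8; no longer one exists.

8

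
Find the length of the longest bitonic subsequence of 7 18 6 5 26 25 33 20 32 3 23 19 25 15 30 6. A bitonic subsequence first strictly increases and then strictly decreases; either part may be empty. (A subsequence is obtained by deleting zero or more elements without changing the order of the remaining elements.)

9

Let inc[i] be the LIS ending at i and dec[i] the longest strictly decreasing subsequence starting at i. inc = [1, 2, 1, 1, 3, 3, 4, 3, 4, 1, 4, 3, 5, 2, 6, 2], dec = [4, 4, 3, 2, 6, 5, 6, 4, 5, 1, 4, 3, 3, 2, 2, 1].
max_i inc[i]+dec[i]−1 = 9, with one witness 7, 18, 26, 33, 32, 23, 19, 15, 6.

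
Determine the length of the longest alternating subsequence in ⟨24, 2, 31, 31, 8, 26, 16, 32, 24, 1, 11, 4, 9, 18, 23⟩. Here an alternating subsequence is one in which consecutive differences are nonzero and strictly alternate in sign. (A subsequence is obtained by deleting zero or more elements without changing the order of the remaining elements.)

A longest alternating subsequence is 24, 2, 31, 8, 26, 16, 32, 1, 11, 4, 9 (positions 1,2,3,5,6,7,8,10,11,12,13); its 10 consecutive differences strictly alternate in sign, and length 11 is optimal.

11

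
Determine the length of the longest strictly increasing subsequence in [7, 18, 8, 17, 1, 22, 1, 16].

4

Let dp[i] be the longest increasing subsequence ending at position i. Then dp = [1, 2, 2, 3, 1, 4, 1, 3].
The maximum is 4; one witness is 7, 8, 17, 22 at positions 1,3,4,6.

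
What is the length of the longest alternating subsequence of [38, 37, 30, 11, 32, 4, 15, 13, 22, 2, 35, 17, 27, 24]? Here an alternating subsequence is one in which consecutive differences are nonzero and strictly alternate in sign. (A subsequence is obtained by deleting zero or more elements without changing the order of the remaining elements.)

12

Track the best alternating length ending on an up-step vs a down-step at each position: up/down = 1/1, 1/2, 1/2, 1/2, 3/2, 1/4, 5/4, 5/6, 7/4, 1/8, 9/2, 9/10, 11/10, 11/12.
The maximum over both is 12; one such subsequence is 38, 30, 32, 4, 15, 13, 22, 2, 35, 17, 27, 24.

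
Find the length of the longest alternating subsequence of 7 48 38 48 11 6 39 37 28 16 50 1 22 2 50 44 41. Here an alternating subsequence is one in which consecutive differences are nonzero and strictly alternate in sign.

13

Track the best alternating length ending on an up-step vs a down-step at each position: up/down = 1/1, 2/1, 2/3, 4/1, 2/5, 1/5, 6/5, 6/7, 6/7, 6/7, 8/1, 1/9, 10/9, 10/11, 12/1, 12/13, 12/13.
The maximum over both is 13; one such subsequence is 7, 48, 38, 48, 11, 39, 37, 50, 1, 22, 2, 50, 44.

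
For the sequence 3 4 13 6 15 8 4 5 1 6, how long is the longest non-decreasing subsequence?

Let dp[i] be the longest non-decreasing subsequence ending at position i. Then dp = [1, 2, 3, 3, 4, 4, 3, 4, 1, 5].
The maximum is 5; one witness is 3, 4, 4, 5, 6 at positions 1,2,7,8,10.

5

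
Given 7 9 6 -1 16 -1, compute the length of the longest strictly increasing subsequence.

3

Let dp[i] be the longest increasing subsequence ending at position i. Then dp = [1, 2, 1, 1, 3, 1].
The maximum is 3; one witness is 7, 9, 16 at positions 1,2,5.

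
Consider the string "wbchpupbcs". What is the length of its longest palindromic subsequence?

One longest palindromic subsequence is cpupc (positions 3,5,6,7,9); it reads the same forward and backward, and the interval DP gives dp[1][10] = 5.

5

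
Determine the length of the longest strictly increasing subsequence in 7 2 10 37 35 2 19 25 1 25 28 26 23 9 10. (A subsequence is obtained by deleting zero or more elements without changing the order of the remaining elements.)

5

Let dp[i] be the longest increasing subsequence ending at position i. Then dp = [1, 1, 2, 3, 3, 1, 3, 4, 1, 4, 5, 5, 4, 2, 3].
The maximum is 5; one witness is 7, 10, 19, 25, 28 at positions 1,3,7,8,11.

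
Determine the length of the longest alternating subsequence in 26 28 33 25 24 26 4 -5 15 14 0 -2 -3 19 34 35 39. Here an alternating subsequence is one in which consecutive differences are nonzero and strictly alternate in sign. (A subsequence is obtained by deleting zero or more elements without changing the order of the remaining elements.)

8

Track the best alternating length ending on an up-step vs a down-step at each position: up/down = 1/1, 2/1, 2/1, 1/3, 1/3, 4/3, 1/5, 1/5, 6/5, 6/7, 6/7, 6/7, 6/7, 8/5, 8/1, 8/1, 8/1.
The maximum over both is 8; one such subsequence is 26, 28, 25, 26, 4, 15, 14, 19.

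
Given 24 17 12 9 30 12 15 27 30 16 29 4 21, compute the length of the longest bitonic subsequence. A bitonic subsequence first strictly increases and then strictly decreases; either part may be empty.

7

One longest bitonic subsequence is 9, 12, 15, 27, 30, 29, 21 (positions 4,6,7,8,9,11,13): it rises to 30 then falls. Length 7 is optimal.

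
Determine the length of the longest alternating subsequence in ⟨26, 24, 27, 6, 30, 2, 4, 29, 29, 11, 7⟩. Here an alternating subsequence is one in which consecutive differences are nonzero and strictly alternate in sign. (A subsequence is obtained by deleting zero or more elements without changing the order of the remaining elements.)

Track the best alternating length ending on an up-step vs a down-step at each position: up/down = 1/1, 1/2, 3/1, 1/4, 5/1, 1/6, 7/6, 7/6, 7/6, 7/8, 7/8.
The maximum over both is 8; one such subsequence is 26, 24, 27, 6, 30, 2, 29, 11.

8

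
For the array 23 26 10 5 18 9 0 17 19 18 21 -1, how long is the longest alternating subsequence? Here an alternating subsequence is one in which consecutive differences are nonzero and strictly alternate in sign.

Track the best alternating length ending on an up-step vs a down-step at each position: up/down = 1/1, 2/1, 1/3, 1/3, 4/3, 4/5, 1/5, 6/5, 6/3, 6/7, 8/3, 1/9.
The maximum over both is 9; one such subsequence is 23, 26, 10, 18, 9, 19, 18, 21, -1.

9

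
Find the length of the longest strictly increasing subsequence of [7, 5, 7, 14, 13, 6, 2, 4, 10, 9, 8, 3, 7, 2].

3

Let dp[i] be the longest increasing subsequence ending at position i. Then dp = [1, 1, 2, 3, 3, 2, 1, 2, 3, 3, 3, 2, 3, 1].
The maximum is 3; one witness is 5, 7, 14 at positions 2,3,4.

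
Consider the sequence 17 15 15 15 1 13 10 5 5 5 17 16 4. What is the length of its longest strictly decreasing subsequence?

6

One longest decreasing subsequence is 17, 15, 13, 10, 5, 4 (positions 1,2,6,7,8,13), of length 6; no longer one exists.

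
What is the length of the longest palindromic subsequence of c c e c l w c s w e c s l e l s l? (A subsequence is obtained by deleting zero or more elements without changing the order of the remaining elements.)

Using dp[i][j] = 2 + dp[i+1][j−1] if the ends match, else max(dp[i+1][j], dp[i][j−1]):
dp[1][17] = 7. A witness is lslelsl at positions 5,8,13,14,15,16,17.

7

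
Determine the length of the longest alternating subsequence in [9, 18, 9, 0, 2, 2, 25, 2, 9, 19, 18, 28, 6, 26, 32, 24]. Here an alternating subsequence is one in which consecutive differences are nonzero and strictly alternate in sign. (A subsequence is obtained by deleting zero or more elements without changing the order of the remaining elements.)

Track the best alternating length ending on an up-step vs a down-step at each position: up/down = 1/1, 2/1, 1/3, 1/3, 4/3, 4/3, 4/1, 4/5, 6/5, 6/5, 6/7, 8/1, 6/9, 10/9, 10/1, 10/11.
The maximum over both is 11; one such subsequence is 9, 18, 9, 25, 2, 19, 18, 28, 6, 26, 24.

11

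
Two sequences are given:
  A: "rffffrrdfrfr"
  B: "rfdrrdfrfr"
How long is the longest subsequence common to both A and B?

A longest common subsequence is rfrrdfrfr (length 9); the LCS DP confirms no longer common subsequence exists.

9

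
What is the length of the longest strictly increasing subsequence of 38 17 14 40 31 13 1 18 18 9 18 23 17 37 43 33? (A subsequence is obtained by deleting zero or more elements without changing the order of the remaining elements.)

Scanning left to right, the best length ending at each element is: 38→1, 17→1, 14→1, 40→2, 31→2, 13→1, 1→1, 18→2, 18→2, 9→2, 18→3, 23→4, 17→3, 37→5, 43→6, 33→5.
So the longest increasing subsequence has length 6, e.g. 1, 9, 18, 23, 37, 43.

6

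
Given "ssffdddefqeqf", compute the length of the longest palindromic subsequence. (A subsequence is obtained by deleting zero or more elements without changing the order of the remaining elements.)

Using dp[i][j] = 2 + dp[i+1][j−1] if the ends match, else max(dp[i+1][j], dp[i][j−1]):
dp[1][13] = 7. A witness is ffdddff at positions 3,4,5,6,7,9,13.

7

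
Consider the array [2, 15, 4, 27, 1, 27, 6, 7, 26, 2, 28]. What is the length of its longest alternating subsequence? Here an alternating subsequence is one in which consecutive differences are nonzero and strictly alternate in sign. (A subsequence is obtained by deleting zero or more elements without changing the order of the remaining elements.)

Track the best alternating length ending on an up-step vs a down-step at each position: up/down = 1/1, 2/1, 2/3, 4/1, 1/5, 6/1, 6/7, 8/7, 8/7, 6/9, 10/1.
The maximum over both is 10; one such subsequence is 2, 15, 4, 27, 1, 27, 6, 7, 2, 28.

10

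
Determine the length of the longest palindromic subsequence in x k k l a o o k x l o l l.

6

Using dp[i][j] = 2 + dp[i+1][j−1] if the ends match, else max(dp[i+1][j], dp[i][j−1]):
dp[1][13] = 6. A witness is xkookx at positions 1,2,6,7,8,9.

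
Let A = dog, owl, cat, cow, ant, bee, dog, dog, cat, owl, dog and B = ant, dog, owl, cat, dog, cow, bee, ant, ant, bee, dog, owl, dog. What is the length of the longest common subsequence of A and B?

9

Backtracking the LCS table gives one alignment: dog (A1,B2) → owl (A2,B3) → cat (A3,B4) → cow (A4,B6) → ant (A5,B9) → bee (A6,B10) → dog (A8,B11) → owl (A10,B12) → dog (A11,B13).
So the longest common subsequence has length 9.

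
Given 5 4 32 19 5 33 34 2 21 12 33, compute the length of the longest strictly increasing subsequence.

One longest increasing subsequence is 5, 32, 33, 34 (positions 1,3,6,7), of length 4; no longer one exists.

4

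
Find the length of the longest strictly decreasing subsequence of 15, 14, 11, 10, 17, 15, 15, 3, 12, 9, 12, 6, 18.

6

Scanning left to right, the best length ending at each element is: 15→1, 14→2, 11→3, 10→4, 17→1, 15→2, 15→2, 3→5, 12→3, 9→5, 12→3, 6→6, 18→1.
So the longest decreasing subsequence has length 6, e.g. 15, 14, 11, 10, 9, 6.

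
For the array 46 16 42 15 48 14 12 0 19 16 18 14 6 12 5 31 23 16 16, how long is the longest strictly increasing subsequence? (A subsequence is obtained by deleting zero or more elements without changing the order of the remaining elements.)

One longest increasing subsequence is 15, 16, 18, 31 (positions 4,10,11,16), of length 4; no longer one exists.

4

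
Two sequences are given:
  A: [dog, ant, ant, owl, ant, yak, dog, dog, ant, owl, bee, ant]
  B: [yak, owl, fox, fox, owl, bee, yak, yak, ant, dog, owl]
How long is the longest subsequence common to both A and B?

4

Backtracking the LCS table gives one alignment: owl (A4,B5) → ant (A5,B9) → dog (A8,B10) → owl (A10,B11).
So the longest common subsequence has length 4.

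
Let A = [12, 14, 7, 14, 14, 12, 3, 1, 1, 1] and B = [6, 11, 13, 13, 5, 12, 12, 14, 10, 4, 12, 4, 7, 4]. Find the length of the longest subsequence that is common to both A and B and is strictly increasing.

2

For each value that appears in both, track the longest common increasing run ending there.
The best achievable length is 2; one witness is 12, 14 (A-positions 1,2, B-positions 6,8).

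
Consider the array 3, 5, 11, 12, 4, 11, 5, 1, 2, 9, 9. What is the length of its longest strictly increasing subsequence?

4

Let dp[i] be the longest increasing subsequence ending at position i. Then dp = [1, 2, 3, 4, 2, 3, 3, 1, 2, 4, 4].
The maximum is 4; one witness is 3, 5, 11, 12 at positions 1,2,3,4.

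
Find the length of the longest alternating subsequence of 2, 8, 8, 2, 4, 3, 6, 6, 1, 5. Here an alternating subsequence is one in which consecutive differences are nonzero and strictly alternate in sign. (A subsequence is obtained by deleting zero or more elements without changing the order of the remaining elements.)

Track the best alternating length ending on an up-step vs a down-step at each position: up/down = 1/1, 2/1, 2/1, 1/3, 4/3, 4/5, 6/3, 6/3, 1/7, 8/7.
The maximum over both is 8; one such subsequence is 2, 8, 2, 4, 3, 6, 1, 5.

8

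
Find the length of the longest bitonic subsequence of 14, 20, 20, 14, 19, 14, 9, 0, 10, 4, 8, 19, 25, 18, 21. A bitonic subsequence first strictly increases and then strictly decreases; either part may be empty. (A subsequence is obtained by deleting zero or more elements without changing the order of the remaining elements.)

6

One longest bitonic subsequence is 14, 20, 19, 14, 10, 8 (positions 1,2,5,6,9,11): it rises to 20 then falls. Length 6 is optimal.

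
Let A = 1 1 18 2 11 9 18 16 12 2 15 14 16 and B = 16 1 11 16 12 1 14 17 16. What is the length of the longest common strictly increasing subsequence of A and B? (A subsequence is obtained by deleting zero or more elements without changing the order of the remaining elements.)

5

A longest common strictly increasing subsequence is 1, 11, 12, 14, 16 (length 5); it appears in order in both A and B, and no longer such subsequence exists.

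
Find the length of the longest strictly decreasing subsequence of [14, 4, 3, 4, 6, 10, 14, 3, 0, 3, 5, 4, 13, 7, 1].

5

Let dp[i] be the longest decreasing subsequence ending at position i. Then dp = [1, 2, 3, 2, 2, 2, 1, 3, 4, 3, 3, 4, 2, 3, 5].
The maximum is 5; one witness is 14, 6, 5, 4, 1 at positions 1,5,11,12,15.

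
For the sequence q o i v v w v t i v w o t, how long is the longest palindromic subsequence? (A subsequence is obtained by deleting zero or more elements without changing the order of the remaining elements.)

Using dp[i][j] = 2 + dp[i+1][j−1] if the ends match, else max(dp[i+1][j], dp[i][j−1]):
dp[1][13] = 7. A witness is owvivwo at positions 2,6,7,9,10,11,12.

7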